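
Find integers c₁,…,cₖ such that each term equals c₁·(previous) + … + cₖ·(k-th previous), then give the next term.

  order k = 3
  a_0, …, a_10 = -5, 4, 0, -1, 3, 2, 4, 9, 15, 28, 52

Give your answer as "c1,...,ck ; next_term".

1,1,1 ; 95

  a_3 = 1·0 + 1·4 + 1·-5 = -1
  a_4 = 1·-1 + 1·0 + 1·4 = 3
  a_5 = 1·3 + 1·-1 + 1·0 = 2
  a_6 = 1·2 + 1·3 + 1·-1 = 4
  a_7 = 1·4 + 1·2 + 1·3 = 9
  a_8 = 1·9 + 1·4 + 1·2 = 15
  a_9 = 1·15 + 1·9 + 1·4 = 28
  a_10 = 1·28 + 1·15 + 1·9 = 52
  a_11 = 1·52 + 1·28 + 1·15 = 95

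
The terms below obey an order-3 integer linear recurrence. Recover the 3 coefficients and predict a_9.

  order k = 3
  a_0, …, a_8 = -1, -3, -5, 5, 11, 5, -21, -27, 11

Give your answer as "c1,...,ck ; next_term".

0,-1,-2 ; 69

  a_3 = 0·-5 + -1·-3 + -2·-1 = 5
  a_4 = 0·5 + -1·-5 + -2·-3 = 11
  a_5 = 0·11 + -1·5 + -2·-5 = 5
  a_6 = 0·5 + -1·11 + -2·5 = -21
  a_7 = 0·-21 + -1·5 + -2·11 = -27
  a_8 = 0·-27 + -1·-21 + -2·5 = 11
  a_9 = 0·11 + -1·-27 + -2·-21 = 69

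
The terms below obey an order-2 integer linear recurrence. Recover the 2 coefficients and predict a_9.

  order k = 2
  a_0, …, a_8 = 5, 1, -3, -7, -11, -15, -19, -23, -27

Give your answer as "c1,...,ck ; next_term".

2,-1 ; -31

  a_2 = 2·1 + -1·5 = -3
  a_3 = 2·-3 + -1·1 = -7
  a_4 = 2·-7 + -1·-3 = -11
  a_5 = 2·-11 + -1·-7 = -15
  a_6 = 2·-15 + -1·-11 = -19
  a_7 = 2·-19 + -1·-15 = -23
  a_8 = 2·-23 + -1·-19 = -27
  a_9 = 2·-27 + -1·-23 = -31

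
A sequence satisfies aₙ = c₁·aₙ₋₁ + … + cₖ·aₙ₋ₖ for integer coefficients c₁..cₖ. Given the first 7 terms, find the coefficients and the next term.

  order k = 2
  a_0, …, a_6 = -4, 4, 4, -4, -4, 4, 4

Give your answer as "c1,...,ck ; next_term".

0,-1 ; -4

  a_2 = 0·4 + -1·-4 = 4
  a_3 = 0·4 + -1·4 = -4
  a_4 = 0·-4 + -1·4 = -4
  a_5 = 0·-4 + -1·-4 = 4
  a_6 = 0·4 + -1·-4 = 4
  a_7 = 0·4 + -1·4 = -4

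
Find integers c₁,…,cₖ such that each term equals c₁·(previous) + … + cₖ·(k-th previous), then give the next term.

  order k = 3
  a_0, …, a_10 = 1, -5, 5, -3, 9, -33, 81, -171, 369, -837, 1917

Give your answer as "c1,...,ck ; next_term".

-3,-3,-3 ; -4347

  a_3 = -3·5 + -3·-5 + -3·1 = -3
  a_4 = -3·-3 + -3·5 + -3·-5 = 9
  a_5 = -3·9 + -3·-3 + -3·5 = -33
  a_6 = -3·-33 + -3·9 + -3·-3 = 81
  a_7 = -3·81 + -3·-33 + -3·9 = -171
  a_8 = -3·-171 + -3·81 + -3·-33 = 369
  a_9 = -3·369 + -3·-171 + -3·81 = -837
  a_10 = -3·-837 + -3·369 + -3·-171 = 1917
  a_11 = -3·1917 + -3·-837 + -3·369 = -4347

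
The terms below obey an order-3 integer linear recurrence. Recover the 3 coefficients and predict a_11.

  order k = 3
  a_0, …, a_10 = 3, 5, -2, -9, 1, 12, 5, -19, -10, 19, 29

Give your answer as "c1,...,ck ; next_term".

-1,-1,-2 ; -28

  a_3 = -1·-2 + -1·5 + -2·3 = -9
  a_4 = -1·-9 + -1·-2 + -2·5 = 1
  a_5 = -1·1 + -1·-9 + -2·-2 = 12
  a_6 = -1·12 + -1·1 + -2·-9 = 5
  a_7 = -1·5 + -1·12 + -2·1 = -19
  a_8 = -1·-19 + -1·5 + -2·12 = -10
  a_9 = -1·-10 + -1·-19 + -2·5 = 19
  a_10 = -1·19 + -1·-10 + -2·-19 = 29
  a_11 = -1·29 + -1·19 + -2·-10 = -28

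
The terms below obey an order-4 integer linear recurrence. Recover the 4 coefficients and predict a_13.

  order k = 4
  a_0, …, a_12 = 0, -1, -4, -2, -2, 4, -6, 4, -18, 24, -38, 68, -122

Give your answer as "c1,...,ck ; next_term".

  a_4 = 0·-2 + 1·-4 + -2·-1 + 2·0 = -2
  a_5 = 0·-2 + 1·-2 + -2·-4 + 2·-1 = 4
  a_6 = 0·4 + 1·-2 + -2·-2 + 2·-4 = -6
  a_7 = 0·-6 + 1·4 + -2·-2 + 2·-2 = 4
  a_8 = 0·4 + 1·-6 + -2·4 + 2·-2 = -18
  a_9 = 0·-18 + 1·4 + -2·-6 + 2·4 = 24
  a_10 = 0·24 + 1·-18 + -2·4 + 2·-6 = -38
  a_11 = 0·-38 + 1·24 + -2·-18 + 2·4 = 68
  a_12 = 0·68 + 1·-38 + -2·24 + 2·-18 = -122
  a_13 = 0·-122 + 1·68 + -2·-38 + 2·24 = 192

0,1,-2,2 ; 192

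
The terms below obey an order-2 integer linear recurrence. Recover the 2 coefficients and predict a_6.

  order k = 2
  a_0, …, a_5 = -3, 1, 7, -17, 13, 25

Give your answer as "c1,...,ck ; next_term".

  a_2 = -2·1 + -3·-3 = 7
  a_3 = -2·7 + -3·1 = -17
  a_4 = -2·-17 + -3·7 = 13
  a_5 = -2·13 + -3·-17 = 25
  a_6 = -2·25 + -3·13 = -89

-2,-3 ; -89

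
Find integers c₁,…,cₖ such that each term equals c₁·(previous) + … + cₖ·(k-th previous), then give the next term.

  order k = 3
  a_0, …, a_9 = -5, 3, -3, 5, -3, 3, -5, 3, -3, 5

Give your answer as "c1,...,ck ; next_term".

  a_3 = 0·-3 + 0·3 + -1·-5 = 5
  a_4 = 0·5 + 0·-3 + -1·3 = -3
  a_5 = 0·-3 + 0·5 + -1·-3 = 3
  a_6 = 0·3 + 0·-3 + -1·5 = -5
  a_7 = 0·-5 + 0·3 + -1·-3 = 3
  a_8 = 0·3 + 0·-5 + -1·3 = -3
  a_9 = 0·-3 + 0·3 + -1·-5 = 5
  a_10 = 0·5 + 0·-3 + -1·3 = -3

0,0,-1 ; -3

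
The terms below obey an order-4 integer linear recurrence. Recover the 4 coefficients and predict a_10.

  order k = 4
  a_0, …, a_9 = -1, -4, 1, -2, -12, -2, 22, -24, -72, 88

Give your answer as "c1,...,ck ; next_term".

0,-2,2,2 ; 140

  a_4 = 0·-2 + -2·1 + 2·-4 + 2·-1 = -12
  a_5 = 0·-12 + -2·-2 + 2·1 + 2·-4 = -2
  a_6 = 0·-2 + -2·-12 + 2·-2 + 2·1 = 22
  a_7 = 0·22 + -2·-2 + 2·-12 + 2·-2 = -24
  a_8 = 0·-24 + -2·22 + 2·-2 + 2·-12 = -72
  a_9 = 0·-72 + -2·-24 + 2·22 + 2·-2 = 88
  a_10 = 0·88 + -2·-72 + 2·-24 + 2·22 = 140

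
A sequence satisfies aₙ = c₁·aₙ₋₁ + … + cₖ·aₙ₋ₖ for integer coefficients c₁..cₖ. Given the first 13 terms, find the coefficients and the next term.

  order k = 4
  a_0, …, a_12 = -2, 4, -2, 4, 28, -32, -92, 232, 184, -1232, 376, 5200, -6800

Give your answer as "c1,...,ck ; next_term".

0,-4,4,-2 ; -16832

  a_4 = 0·4 + -4·-2 + 4·4 + -2·-2 = 28
  a_5 = 0·28 + -4·4 + 4·-2 + -2·4 = -32
  a_6 = 0·-32 + -4·28 + 4·4 + -2·-2 = -92
  a_7 = 0·-92 + -4·-32 + 4·28 + -2·4 = 232
  a_8 = 0·232 + -4·-92 + 4·-32 + -2·28 = 184
  a_9 = 0·184 + -4·232 + 4·-92 + -2·-32 = -1232
  a_10 = 0·-1232 + -4·184 + 4·232 + -2·-92 = 376
  a_11 = 0·376 + -4·-1232 + 4·184 + -2·232 = 5200
  a_12 = 0·5200 + -4·376 + 4·-1232 + -2·184 = -6800
  a_13 = 0·-6800 + -4·5200 + 4·376 + -2·-1232 = -16832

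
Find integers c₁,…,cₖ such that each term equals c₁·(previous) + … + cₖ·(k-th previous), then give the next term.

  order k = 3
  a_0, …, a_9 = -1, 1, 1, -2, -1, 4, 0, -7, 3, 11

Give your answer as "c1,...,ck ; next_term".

-1,-2,-1 ; -10

  a_3 = -1·1 + -2·1 + -1·-1 = -2
  a_4 = -1·-2 + -2·1 + -1·1 = -1
  a_5 = -1·-1 + -2·-2 + -1·1 = 4
  a_6 = -1·4 + -2·-1 + -1·-2 = 0
  a_7 = -1·0 + -2·4 + -1·-1 = -7
  a_8 = -1·-7 + -2·0 + -1·4 = 3
  a_9 = -1·3 + -2·-7 + -1·0 = 11
  a_10 = -1·11 + -2·3 + -1·-7 = -10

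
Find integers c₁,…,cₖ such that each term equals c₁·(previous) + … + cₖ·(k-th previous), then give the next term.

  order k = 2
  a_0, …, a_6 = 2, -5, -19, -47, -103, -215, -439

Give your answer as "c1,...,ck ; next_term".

  a_2 = 3·-5 + -2·2 = -19
  a_3 = 3·-19 + -2·-5 = -47
  a_4 = 3·-47 + -2·-19 = -103
  a_5 = 3·-103 + -2·-47 = -215
  a_6 = 3·-215 + -2·-103 = -439
  a_7 = 3·-439 + -2·-215 = -887

3,-2 ; -887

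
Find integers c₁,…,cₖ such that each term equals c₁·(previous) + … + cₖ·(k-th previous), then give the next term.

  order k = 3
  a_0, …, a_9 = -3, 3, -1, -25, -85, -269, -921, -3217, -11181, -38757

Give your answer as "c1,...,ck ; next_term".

  a_3 = 4·-1 + -3·3 + 4·-3 = -25
  a_4 = 4·-25 + -3·-1 + 4·3 = -85
  a_5 = 4·-85 + -3·-25 + 4·-1 = -269
  a_6 = 4·-269 + -3·-85 + 4·-25 = -921
  a_7 = 4·-921 + -3·-269 + 4·-85 = -3217
  a_8 = 4·-3217 + -3·-921 + 4·-269 = -11181
  a_9 = 4·-11181 + -3·-3217 + 4·-921 = -38757
  a_10 = 4·-38757 + -3·-11181 + 4·-3217 = -134353

4,-3,4 ; -134353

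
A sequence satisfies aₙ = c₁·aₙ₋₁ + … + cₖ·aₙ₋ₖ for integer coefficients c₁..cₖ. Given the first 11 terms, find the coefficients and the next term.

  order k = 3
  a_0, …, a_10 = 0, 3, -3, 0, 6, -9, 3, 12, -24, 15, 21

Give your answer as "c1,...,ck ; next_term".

  a_3 = -1·-3 + -1·3 + 1·0 = 0
  a_4 = -1·0 + -1·-3 + 1·3 = 6
  a_5 = -1·6 + -1·0 + 1·-3 = -9
  a_6 = -1·-9 + -1·6 + 1·0 = 3
  a_7 = -1·3 + -1·-9 + 1·6 = 12
  a_8 = -1·12 + -1·3 + 1·-9 = -24
  a_9 = -1·-24 + -1·12 + 1·3 = 15
  a_10 = -1·15 + -1·-24 + 1·12 = 21
  a_11 = -1·21 + -1·15 + 1·-24 = -60

-1,-1,1 ; -60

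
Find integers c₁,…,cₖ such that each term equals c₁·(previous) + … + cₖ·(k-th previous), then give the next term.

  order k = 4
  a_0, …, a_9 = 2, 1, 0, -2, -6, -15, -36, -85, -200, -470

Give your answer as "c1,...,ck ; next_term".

2,1,0,-1 ; -1104

  a_4 = 2·-2 + 1·0 + 0·1 + -1·2 = -6
  a_5 = 2·-6 + 1·-2 + 0·0 + -1·1 = -15
  a_6 = 2·-15 + 1·-6 + 0·-2 + -1·0 = -36
  a_7 = 2·-36 + 1·-15 + 0·-6 + -1·-2 = -85
  a_8 = 2·-85 + 1·-36 + 0·-15 + -1·-6 = -200
  a_9 = 2·-200 + 1·-85 + 0·-36 + -1·-15 = -470
  a_10 = 2·-470 + 1·-200 + 0·-85 + -1·-36 = -1104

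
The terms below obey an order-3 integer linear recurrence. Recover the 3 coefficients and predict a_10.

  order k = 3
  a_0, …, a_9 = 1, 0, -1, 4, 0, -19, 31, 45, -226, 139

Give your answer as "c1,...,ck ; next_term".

  a_3 = -1·-1 + -4·0 + 3·1 = 4
  a_4 = -1·4 + -4·-1 + 3·0 = 0
  a_5 = -1·0 + -4·4 + 3·-1 = -19
  a_6 = -1·-19 + -4·0 + 3·4 = 31
  a_7 = -1·31 + -4·-19 + 3·0 = 45
  a_8 = -1·45 + -4·31 + 3·-19 = -226
  a_9 = -1·-226 + -4·45 + 3·31 = 139
  a_10 = -1·139 + -4·-226 + 3·45 = 900

-1,-4,3 ; 900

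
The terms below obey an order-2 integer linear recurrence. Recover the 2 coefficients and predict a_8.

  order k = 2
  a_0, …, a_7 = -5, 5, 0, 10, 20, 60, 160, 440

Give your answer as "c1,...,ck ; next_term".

  a_2 = 2·5 + 2·-5 = 0
  a_3 = 2·0 + 2·5 = 10
  a_4 = 2·10 + 2·0 = 20
  a_5 = 2·20 + 2·10 = 60
  a_6 = 2·60 + 2·20 = 160
  a_7 = 2·160 + 2·60 = 440
  a_8 = 2·440 + 2·160 = 1200

2,2 ; 1200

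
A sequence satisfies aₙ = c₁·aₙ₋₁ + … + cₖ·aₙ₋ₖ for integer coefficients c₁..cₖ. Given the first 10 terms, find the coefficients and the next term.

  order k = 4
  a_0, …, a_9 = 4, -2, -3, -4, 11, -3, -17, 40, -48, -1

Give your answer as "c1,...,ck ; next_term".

  a_4 = -2·-4 + -3·-3 + -1·-2 + -2·4 = 11
  a_5 = -2·11 + -3·-4 + -1·-3 + -2·-2 = -3
  a_6 = -2·-3 + -3·11 + -1·-4 + -2·-3 = -17
  a_7 = -2·-17 + -3·-3 + -1·11 + -2·-4 = 40
  a_8 = -2·40 + -3·-17 + -1·-3 + -2·11 = -48
  a_9 = -2·-48 + -3·40 + -1·-17 + -2·-3 = -1
  a_10 = -2·-1 + -3·-48 + -1·40 + -2·-17 = 140

-2,-3,-1,-2 ; 140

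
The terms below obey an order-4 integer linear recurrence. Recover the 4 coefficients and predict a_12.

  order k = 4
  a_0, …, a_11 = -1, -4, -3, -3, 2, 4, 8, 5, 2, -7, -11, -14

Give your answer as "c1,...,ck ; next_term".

  a_4 = 0·-3 + 1·-3 + -1·-4 + -1·-1 = 2
  a_5 = 0·2 + 1·-3 + -1·-3 + -1·-4 = 4
  a_6 = 0·4 + 1·2 + -1·-3 + -1·-3 = 8
  a_7 = 0·8 + 1·4 + -1·2 + -1·-3 = 5
  a_8 = 0·5 + 1·8 + -1·4 + -1·2 = 2
  a_9 = 0·2 + 1·5 + -1·8 + -1·4 = -7
  a_10 = 0·-7 + 1·2 + -1·5 + -1·8 = -11
  a_11 = 0·-11 + 1·-7 + -1·2 + -1·5 = -14
  a_12 = 0·-14 + 1·-11 + -1·-7 + -1·2 = -6

0,1,-1,-1 ; -6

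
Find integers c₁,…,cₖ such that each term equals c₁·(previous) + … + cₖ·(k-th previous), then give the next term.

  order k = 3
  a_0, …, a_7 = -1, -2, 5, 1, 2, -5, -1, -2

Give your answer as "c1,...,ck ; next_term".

  a_3 = 0·5 + 0·-2 + -1·-1 = 1
  a_4 = 0·1 + 0·5 + -1·-2 = 2
  a_5 = 0·2 + 0·1 + -1·5 = -5
  a_6 = 0·-5 + 0·2 + -1·1 = -1
  a_7 = 0·-1 + 0·-5 + -1·2 = -2
  a_8 = 0·-2 + 0·-1 + -1·-5 = 5

0,0,-1 ; 5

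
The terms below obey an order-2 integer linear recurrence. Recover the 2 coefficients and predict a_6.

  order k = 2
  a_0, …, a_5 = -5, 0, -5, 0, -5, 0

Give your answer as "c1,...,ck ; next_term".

0,1 ; -5

  a_2 = 0·0 + 1·-5 = -5
  a_3 = 0·-5 + 1·0 = 0
  a_4 = 0·0 + 1·-5 = -5
  a_5 = 0·-5 + 1·0 = 0
  a_6 = 0·0 + 1·-5 = -5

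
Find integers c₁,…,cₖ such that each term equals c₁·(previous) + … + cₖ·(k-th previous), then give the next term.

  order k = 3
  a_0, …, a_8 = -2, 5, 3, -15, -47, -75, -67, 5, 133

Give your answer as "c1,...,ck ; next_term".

3,-4,2 ; 245

  a_3 = 3·3 + -4·5 + 2·-2 = -15
  a_4 = 3·-15 + -4·3 + 2·5 = -47
  a_5 = 3·-47 + -4·-15 + 2·3 = -75
  a_6 = 3·-75 + -4·-47 + 2·-15 = -67
  a_7 = 3·-67 + -4·-75 + 2·-47 = 5
  a_8 = 3·5 + -4·-67 + 2·-75 = 133
  a_9 = 3·133 + -4·5 + 2·-67 = 245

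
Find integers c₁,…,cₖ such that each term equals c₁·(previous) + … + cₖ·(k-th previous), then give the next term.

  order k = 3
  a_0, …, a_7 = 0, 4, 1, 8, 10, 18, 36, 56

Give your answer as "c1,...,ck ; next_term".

0,2,2 ; 108

  a_3 = 0·1 + 2·4 + 2·0 = 8
  a_4 = 0·8 + 2·1 + 2·4 = 10
  a_5 = 0·10 + 2·8 + 2·1 = 18
  a_6 = 0·18 + 2·10 + 2·8 = 36
  a_7 = 0·36 + 2·18 + 2·10 = 56
  a_8 = 0·56 + 2·36 + 2·18 = 108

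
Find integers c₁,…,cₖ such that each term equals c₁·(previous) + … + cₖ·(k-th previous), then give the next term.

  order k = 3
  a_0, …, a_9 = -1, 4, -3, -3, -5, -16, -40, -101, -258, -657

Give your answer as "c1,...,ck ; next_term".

2,1,1 ; -1673

  a_3 = 2·-3 + 1·4 + 1·-1 = -3
  a_4 = 2·-3 + 1·-3 + 1·4 = -5
  a_5 = 2·-5 + 1·-3 + 1·-3 = -16
  a_6 = 2·-16 + 1·-5 + 1·-3 = -40
  a_7 = 2·-40 + 1·-16 + 1·-5 = -101
  a_8 = 2·-101 + 1·-40 + 1·-16 = -258
  a_9 = 2·-258 + 1·-101 + 1·-40 = -657
  a_10 = 2·-657 + 1·-258 + 1·-101 = -1673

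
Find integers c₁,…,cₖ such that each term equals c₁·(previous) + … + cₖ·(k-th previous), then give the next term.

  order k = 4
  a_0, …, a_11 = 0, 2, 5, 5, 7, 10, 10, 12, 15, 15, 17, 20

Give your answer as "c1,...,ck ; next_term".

1,0,1,-1 ; 20

  a_4 = 1·5 + 0·5 + 1·2 + -1·0 = 7
  a_5 = 1·7 + 0·5 + 1·5 + -1·2 = 10
  a_6 = 1·10 + 0·7 + 1·5 + -1·5 = 10
  a_7 = 1·10 + 0·10 + 1·7 + -1·5 = 12
  a_8 = 1·12 + 0·10 + 1·10 + -1·7 = 15
  a_9 = 1·15 + 0·12 + 1·10 + -1·10 = 15
  a_10 = 1·15 + 0·15 + 1·12 + -1·10 = 17
  a_11 = 1·17 + 0·15 + 1·15 + -1·12 = 20
  a_12 = 1·20 + 0·17 + 1·15 + -1·15 = 20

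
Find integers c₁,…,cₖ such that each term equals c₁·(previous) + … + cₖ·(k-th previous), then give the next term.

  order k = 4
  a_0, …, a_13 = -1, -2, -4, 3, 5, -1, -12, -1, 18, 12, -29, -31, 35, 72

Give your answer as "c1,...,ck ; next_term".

0,-1,-1,1 ; -33

  a_4 = 0·3 + -1·-4 + -1·-2 + 1·-1 = 5
  a_5 = 0·5 + -1·3 + -1·-4 + 1·-2 = -1
  a_6 = 0·-1 + -1·5 + -1·3 + 1·-4 = -12
  a_7 = 0·-12 + -1·-1 + -1·5 + 1·3 = -1
  a_8 = 0·-1 + -1·-12 + -1·-1 + 1·5 = 18
  a_9 = 0·18 + -1·-1 + -1·-12 + 1·-1 = 12
  a_10 = 0·12 + -1·18 + -1·-1 + 1·-12 = -29
  a_11 = 0·-29 + -1·12 + -1·18 + 1·-1 = -31
  a_12 = 0·-31 + -1·-29 + -1·12 + 1·18 = 35
  a_13 = 0·35 + -1·-31 + -1·-29 + 1·12 = 72
  a_14 = 0·72 + -1·35 + -1·-31 + 1·-29 = -33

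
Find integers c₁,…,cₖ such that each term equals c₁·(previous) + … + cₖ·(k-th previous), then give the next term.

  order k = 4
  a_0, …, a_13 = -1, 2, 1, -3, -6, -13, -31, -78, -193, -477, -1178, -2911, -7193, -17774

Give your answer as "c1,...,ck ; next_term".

  a_4 = 2·-3 + 1·1 + 0·2 + 1·-1 = -6
  a_5 = 2·-6 + 1·-3 + 0·1 + 1·2 = -13
  a_6 = 2·-13 + 1·-6 + 0·-3 + 1·1 = -31
  a_7 = 2·-31 + 1·-13 + 0·-6 + 1·-3 = -78
  a_8 = 2·-78 + 1·-31 + 0·-13 + 1·-6 = -193
  a_9 = 2·-193 + 1·-78 + 0·-31 + 1·-13 = -477
  a_10 = 2·-477 + 1·-193 + 0·-78 + 1·-31 = -1178
  a_11 = 2·-1178 + 1·-477 + 0·-193 + 1·-78 = -2911
  a_12 = 2·-2911 + 1·-1178 + 0·-477 + 1·-193 = -7193
  a_13 = 2·-7193 + 1·-2911 + 0·-1178 + 1·-477 = -17774
  a_14 = 2·-17774 + 1·-7193 + 0·-2911 + 1·-1178 = -43919

2,1,0,1 ; -43919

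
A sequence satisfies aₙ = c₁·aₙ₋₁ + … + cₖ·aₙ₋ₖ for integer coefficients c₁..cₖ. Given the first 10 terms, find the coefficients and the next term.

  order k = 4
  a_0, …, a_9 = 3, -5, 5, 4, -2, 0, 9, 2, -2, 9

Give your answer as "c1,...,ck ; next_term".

  a_4 = 0·4 + 0·5 + 1·-5 + 1·3 = -2
  a_5 = 0·-2 + 0·4 + 1·5 + 1·-5 = 0
  a_6 = 0·0 + 0·-2 + 1·4 + 1·5 = 9
  a_7 = 0·9 + 0·0 + 1·-2 + 1·4 = 2
  a_8 = 0·2 + 0·9 + 1·0 + 1·-2 = -2
  a_9 = 0·-2 + 0·2 + 1·9 + 1·0 = 9
  a_10 = 0·9 + 0·-2 + 1·2 + 1·9 = 11

0,0,1,1 ; 11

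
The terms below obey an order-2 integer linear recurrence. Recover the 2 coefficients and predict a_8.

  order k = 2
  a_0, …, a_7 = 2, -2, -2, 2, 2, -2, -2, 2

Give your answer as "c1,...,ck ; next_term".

0,-1 ; 2

  a_2 = 0·-2 + -1·2 = -2
  a_3 = 0·-2 + -1·-2 = 2
  a_4 = 0·2 + -1·-2 = 2
  a_5 = 0·2 + -1·2 = -2
  a_6 = 0·-2 + -1·2 = -2
  a_7 = 0·-2 + -1·-2 = 2
  a_8 = 0·2 + -1·-2 = 2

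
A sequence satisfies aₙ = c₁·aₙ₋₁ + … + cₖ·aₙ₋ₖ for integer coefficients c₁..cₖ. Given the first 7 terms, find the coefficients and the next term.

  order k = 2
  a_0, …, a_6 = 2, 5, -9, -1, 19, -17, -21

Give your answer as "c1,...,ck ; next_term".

-1,-2 ; 55

  a_2 = -1·5 + -2·2 = -9
  a_3 = -1·-9 + -2·5 = -1
  a_4 = -1·-1 + -2·-9 = 19
  a_5 = -1·19 + -2·-1 = -17
  a_6 = -1·-17 + -2·19 = -21
  a_7 = -1·-21 + -2·-17 = 55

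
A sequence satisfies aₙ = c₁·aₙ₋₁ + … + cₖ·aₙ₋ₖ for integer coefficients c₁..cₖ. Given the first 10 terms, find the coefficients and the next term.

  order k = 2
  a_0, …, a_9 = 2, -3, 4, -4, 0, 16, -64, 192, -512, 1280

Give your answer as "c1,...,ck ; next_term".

  a_2 = -4·-3 + -4·2 = 4
  a_3 = -4·4 + -4·-3 = -4
  a_4 = -4·-4 + -4·4 = 0
  a_5 = -4·0 + -4·-4 = 16
  a_6 = -4·16 + -4·0 = -64
  a_7 = -4·-64 + -4·16 = 192
  a_8 = -4·192 + -4·-64 = -512
  a_9 = -4·-512 + -4·192 = 1280
  a_10 = -4·1280 + -4·-512 = -3072

-4,-4 ; -3072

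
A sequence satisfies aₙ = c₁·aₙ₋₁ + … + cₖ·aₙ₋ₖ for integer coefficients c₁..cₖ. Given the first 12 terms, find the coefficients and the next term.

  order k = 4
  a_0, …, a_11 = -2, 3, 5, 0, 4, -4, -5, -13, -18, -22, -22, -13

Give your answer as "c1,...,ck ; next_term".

  a_4 = 1·0 + 1·5 + -1·3 + -1·-2 = 4
  a_5 = 1·4 + 1·0 + -1·5 + -1·3 = -4
  a_6 = 1·-4 + 1·4 + -1·0 + -1·5 = -5
  a_7 = 1·-5 + 1·-4 + -1·4 + -1·0 = -13
  a_8 = 1·-13 + 1·-5 + -1·-4 + -1·4 = -18
  a_9 = 1·-18 + 1·-13 + -1·-5 + -1·-4 = -22
  a_10 = 1·-22 + 1·-18 + -1·-13 + -1·-5 = -22
  a_11 = 1·-22 + 1·-22 + -1·-18 + -1·-13 = -13
  a_12 = 1·-13 + 1·-22 + -1·-22 + -1·-18 = 5

1,1,-1,-1 ; 5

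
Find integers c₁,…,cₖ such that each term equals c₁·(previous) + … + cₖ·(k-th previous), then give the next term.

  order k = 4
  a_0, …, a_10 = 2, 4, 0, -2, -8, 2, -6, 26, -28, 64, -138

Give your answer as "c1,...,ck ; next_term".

  a_4 = -1·-2 + 1·0 + -2·4 + -1·2 = -8
  a_5 = -1·-8 + 1·-2 + -2·0 + -1·4 = 2
  a_6 = -1·2 + 1·-8 + -2·-2 + -1·0 = -6
  a_7 = -1·-6 + 1·2 + -2·-8 + -1·-2 = 26
  a_8 = -1·26 + 1·-6 + -2·2 + -1·-8 = -28
  a_9 = -1·-28 + 1·26 + -2·-6 + -1·2 = 64
  a_10 = -1·64 + 1·-28 + -2·26 + -1·-6 = -138
  a_11 = -1·-138 + 1·64 + -2·-28 + -1·26 = 232

-1,1,-2,-1 ; 232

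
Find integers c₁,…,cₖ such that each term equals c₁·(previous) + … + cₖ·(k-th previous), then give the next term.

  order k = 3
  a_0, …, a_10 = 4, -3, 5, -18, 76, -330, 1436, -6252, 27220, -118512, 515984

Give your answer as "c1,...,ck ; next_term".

  a_3 = -4·5 + 2·-3 + 2·4 = -18
  a_4 = -4·-18 + 2·5 + 2·-3 = 76
  a_5 = -4·76 + 2·-18 + 2·5 = -330
  a_6 = -4·-330 + 2·76 + 2·-18 = 1436
  a_7 = -4·1436 + 2·-330 + 2·76 = -6252
  a_8 = -4·-6252 + 2·1436 + 2·-330 = 27220
  a_9 = -4·27220 + 2·-6252 + 2·1436 = -118512
  a_10 = -4·-118512 + 2·27220 + 2·-6252 = 515984
  a_11 = -4·515984 + 2·-118512 + 2·27220 = -2246520

-4,2,2 ; -2246520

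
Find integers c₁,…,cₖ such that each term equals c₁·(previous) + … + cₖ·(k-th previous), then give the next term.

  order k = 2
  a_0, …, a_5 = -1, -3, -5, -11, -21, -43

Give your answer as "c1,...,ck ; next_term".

1,2 ; -85

  a_2 = 1·-3 + 2·-1 = -5
  a_3 = 1·-5 + 2·-3 = -11
  a_4 = 1·-11 + 2·-5 = -21
  a_5 = 1·-21 + 2·-11 = -43
  a_6 = 1·-43 + 2·-21 = -85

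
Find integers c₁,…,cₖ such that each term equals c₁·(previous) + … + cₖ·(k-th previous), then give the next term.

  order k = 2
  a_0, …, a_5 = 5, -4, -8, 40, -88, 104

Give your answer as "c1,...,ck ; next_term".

-3,-4 ; 40

  a_2 = -3·-4 + -4·5 = -8
  a_3 = -3·-8 + -4·-4 = 40
  a_4 = -3·40 + -4·-8 = -88
  a_5 = -3·-88 + -4·40 = 104
  a_6 = -3·104 + -4·-88 = 40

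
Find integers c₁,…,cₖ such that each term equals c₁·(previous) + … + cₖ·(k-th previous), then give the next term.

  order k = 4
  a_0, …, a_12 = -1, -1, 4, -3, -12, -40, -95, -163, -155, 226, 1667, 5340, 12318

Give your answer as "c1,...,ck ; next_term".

3,-2,-3,-2 ; 20821

  a_4 = 3·-3 + -2·4 + -3·-1 + -2·-1 = -12
  a_5 = 3·-12 + -2·-3 + -3·4 + -2·-1 = -40
  a_6 = 3·-40 + -2·-12 + -3·-3 + -2·4 = -95
  a_7 = 3·-95 + -2·-40 + -3·-12 + -2·-3 = -163
  a_8 = 3·-163 + -2·-95 + -3·-40 + -2·-12 = -155
  a_9 = 3·-155 + -2·-163 + -3·-95 + -2·-40 = 226
  a_10 = 3·226 + -2·-155 + -3·-163 + -2·-95 = 1667
  a_11 = 3·1667 + -2·226 + -3·-155 + -2·-163 = 5340
  a_12 = 3·5340 + -2·1667 + -3·226 + -2·-155 = 12318
  a_13 = 3·12318 + -2·5340 + -3·1667 + -2·226 = 20821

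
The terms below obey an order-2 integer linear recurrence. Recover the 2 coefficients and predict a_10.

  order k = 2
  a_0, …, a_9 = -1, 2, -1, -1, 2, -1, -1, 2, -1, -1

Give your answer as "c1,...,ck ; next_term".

-1,-1 ; 2

  a_2 = -1·2 + -1·-1 = -1
  a_3 = -1·-1 + -1·2 = -1
  a_4 = -1·-1 + -1·-1 = 2
  a_5 = -1·2 + -1·-1 = -1
  a_6 = -1·-1 + -1·2 = -1
  a_7 = -1·-1 + -1·-1 = 2
  a_8 = -1·2 + -1·-1 = -1
  a_9 = -1·-1 + -1·2 = -1
  a_10 = -1·-1 + -1·-1 = 2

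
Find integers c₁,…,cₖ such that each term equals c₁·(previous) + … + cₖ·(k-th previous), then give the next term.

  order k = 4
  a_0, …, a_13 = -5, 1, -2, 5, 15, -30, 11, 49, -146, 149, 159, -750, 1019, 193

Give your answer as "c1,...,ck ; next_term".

  a_4 = -1·5 + -2·-2 + 1·1 + -3·-5 = 15
  a_5 = -1·15 + -2·5 + 1·-2 + -3·1 = -30
  a_6 = -1·-30 + -2·15 + 1·5 + -3·-2 = 11
  a_7 = -1·11 + -2·-30 + 1·15 + -3·5 = 49
  a_8 = -1·49 + -2·11 + 1·-30 + -3·15 = -146
  a_9 = -1·-146 + -2·49 + 1·11 + -3·-30 = 149
  a_10 = -1·149 + -2·-146 + 1·49 + -3·11 = 159
  a_11 = -1·159 + -2·149 + 1·-146 + -3·49 = -750
  a_12 = -1·-750 + -2·159 + 1·149 + -3·-146 = 1019
  a_13 = -1·1019 + -2·-750 + 1·159 + -3·149 = 193
  a_14 = -1·193 + -2·1019 + 1·-750 + -3·159 = -3458

-1,-2,1,-3 ; -3458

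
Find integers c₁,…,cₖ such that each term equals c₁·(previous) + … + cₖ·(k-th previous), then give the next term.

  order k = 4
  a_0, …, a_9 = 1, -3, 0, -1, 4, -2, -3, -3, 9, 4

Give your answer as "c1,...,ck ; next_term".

0,-1,-1,1 ; -9

  a_4 = 0·-1 + -1·0 + -1·-3 + 1·1 = 4
  a_5 = 0·4 + -1·-1 + -1·0 + 1·-3 = -2
  a_6 = 0·-2 + -1·4 + -1·-1 + 1·0 = -3
  a_7 = 0·-3 + -1·-2 + -1·4 + 1·-1 = -3
  a_8 = 0·-3 + -1·-3 + -1·-2 + 1·4 = 9
  a_9 = 0·9 + -1·-3 + -1·-3 + 1·-2 = 4
  a_10 = 0·4 + -1·9 + -1·-3 + 1·-3 = -9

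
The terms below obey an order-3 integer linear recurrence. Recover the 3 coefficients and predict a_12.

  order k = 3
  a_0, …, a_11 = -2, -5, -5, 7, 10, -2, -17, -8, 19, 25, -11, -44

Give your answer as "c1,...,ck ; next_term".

  a_3 = 0·-5 + -1·-5 + -1·-2 = 7
  a_4 = 0·7 + -1·-5 + -1·-5 = 10
  a_5 = 0·10 + -1·7 + -1·-5 = -2
  a_6 = 0·-2 + -1·10 + -1·7 = -17
  a_7 = 0·-17 + -1·-2 + -1·10 = -8
  a_8 = 0·-8 + -1·-17 + -1·-2 = 19
  a_9 = 0·19 + -1·-8 + -1·-17 = 25
  a_10 = 0·25 + -1·19 + -1·-8 = -11
  a_11 = 0·-11 + -1·25 + -1·19 = -44
  a_12 = 0·-44 + -1·-11 + -1·25 = -14

0,-1,-1 ; -14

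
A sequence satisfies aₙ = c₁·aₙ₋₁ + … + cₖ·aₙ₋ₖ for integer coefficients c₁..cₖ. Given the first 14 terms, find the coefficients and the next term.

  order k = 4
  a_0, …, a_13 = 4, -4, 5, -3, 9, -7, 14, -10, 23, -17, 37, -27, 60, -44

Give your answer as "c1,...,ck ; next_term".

  a_4 = 0·-3 + 1·5 + 0·-4 + 1·4 = 9
  a_5 = 0·9 + 1·-3 + 0·5 + 1·-4 = -7
  a_6 = 0·-7 + 1·9 + 0·-3 + 1·5 = 14
  a_7 = 0·14 + 1·-7 + 0·9 + 1·-3 = -10
  a_8 = 0·-10 + 1·14 + 0·-7 + 1·9 = 23
  a_9 = 0·23 + 1·-10 + 0·14 + 1·-7 = -17
  a_10 = 0·-17 + 1·23 + 0·-10 + 1·14 = 37
  a_11 = 0·37 + 1·-17 + 0·23 + 1·-10 = -27
  a_12 = 0·-27 + 1·37 + 0·-17 + 1·23 = 60
  a_13 = 0·60 + 1·-27 + 0·37 + 1·-17 = -44
  a_14 = 0·-44 + 1·60 + 0·-27 + 1·37 = 97

0,1,0,1 ; 97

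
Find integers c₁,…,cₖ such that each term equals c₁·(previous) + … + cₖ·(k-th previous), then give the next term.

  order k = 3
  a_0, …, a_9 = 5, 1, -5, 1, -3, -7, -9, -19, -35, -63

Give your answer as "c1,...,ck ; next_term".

  a_3 = 1·-5 + 1·1 + 1·5 = 1
  a_4 = 1·1 + 1·-5 + 1·1 = -3
  a_5 = 1·-3 + 1·1 + 1·-5 = -7
  a_6 = 1·-7 + 1·-3 + 1·1 = -9
  a_7 = 1·-9 + 1·-7 + 1·-3 = -19
  a_8 = 1·-19 + 1·-9 + 1·-7 = -35
  a_9 = 1·-35 + 1·-19 + 1·-9 = -63
  a_10 = 1·-63 + 1·-35 + 1·-19 = -117

1,1,1 ; -117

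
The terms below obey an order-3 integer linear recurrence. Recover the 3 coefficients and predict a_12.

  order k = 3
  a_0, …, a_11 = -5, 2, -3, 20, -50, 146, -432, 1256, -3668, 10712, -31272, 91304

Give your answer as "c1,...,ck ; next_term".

-2,2,-2 ; -266576

  a_3 = -2·-3 + 2·2 + -2·-5 = 20
  a_4 = -2·20 + 2·-3 + -2·2 = -50
  a_5 = -2·-50 + 2·20 + -2·-3 = 146
  a_6 = -2·146 + 2·-50 + -2·20 = -432
  a_7 = -2·-432 + 2·146 + -2·-50 = 1256
  a_8 = -2·1256 + 2·-432 + -2·146 = -3668
  a_9 = -2·-3668 + 2·1256 + -2·-432 = 10712
  a_10 = -2·10712 + 2·-3668 + -2·1256 = -31272
  a_11 = -2·-31272 + 2·10712 + -2·-3668 = 91304
  a_12 = -2·91304 + 2·-31272 + -2·10712 = -266576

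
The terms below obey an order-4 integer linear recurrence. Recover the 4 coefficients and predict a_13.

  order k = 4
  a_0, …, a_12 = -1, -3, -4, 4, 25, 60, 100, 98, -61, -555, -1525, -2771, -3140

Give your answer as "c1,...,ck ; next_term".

  a_4 = 3·4 + -4·-4 + 2·-3 + -3·-1 = 25
  a_5 = 3·25 + -4·4 + 2·-4 + -3·-3 = 60
  a_6 = 3·60 + -4·25 + 2·4 + -3·-4 = 100
  a_7 = 3·100 + -4·60 + 2·25 + -3·4 = 98
  a_8 = 3·98 + -4·100 + 2·60 + -3·25 = -61
  a_9 = 3·-61 + -4·98 + 2·100 + -3·60 = -555
  a_10 = 3·-555 + -4·-61 + 2·98 + -3·100 = -1525
  a_11 = 3·-1525 + -4·-555 + 2·-61 + -3·98 = -2771
  a_12 = 3·-2771 + -4·-1525 + 2·-555 + -3·-61 = -3140
  a_13 = 3·-3140 + -4·-2771 + 2·-1525 + -3·-555 = 279

3,-4,2,-3 ; 279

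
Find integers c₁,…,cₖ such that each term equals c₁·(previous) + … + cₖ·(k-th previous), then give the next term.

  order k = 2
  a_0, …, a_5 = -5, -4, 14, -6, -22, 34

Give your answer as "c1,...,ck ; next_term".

  a_2 = -1·-4 + -2·-5 = 14
  a_3 = -1·14 + -2·-4 = -6
  a_4 = -1·-6 + -2·14 = -22
  a_5 = -1·-22 + -2·-6 = 34
  a_6 = -1·34 + -2·-22 = 10

-1,-2 ; 10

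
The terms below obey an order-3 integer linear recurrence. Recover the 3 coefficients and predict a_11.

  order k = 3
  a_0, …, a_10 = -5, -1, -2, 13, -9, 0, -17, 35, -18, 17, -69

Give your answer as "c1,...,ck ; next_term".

  a_3 = -1·-2 + -1·-1 + -2·-5 = 13
  a_4 = -1·13 + -1·-2 + -2·-1 = -9
  a_5 = -1·-9 + -1·13 + -2·-2 = 0
  a_6 = -1·0 + -1·-9 + -2·13 = -17
  a_7 = -1·-17 + -1·0 + -2·-9 = 35
  a_8 = -1·35 + -1·-17 + -2·0 = -18
  a_9 = -1·-18 + -1·35 + -2·-17 = 17
  a_10 = -1·17 + -1·-18 + -2·35 = -69
  a_11 = -1·-69 + -1·17 + -2·-18 = 88

-1,-1,-2 ; 88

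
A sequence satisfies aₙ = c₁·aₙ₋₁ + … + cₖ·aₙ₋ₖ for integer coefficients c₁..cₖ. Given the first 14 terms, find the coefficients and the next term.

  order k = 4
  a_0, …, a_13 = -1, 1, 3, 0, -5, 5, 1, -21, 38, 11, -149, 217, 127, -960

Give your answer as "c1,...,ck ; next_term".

-1,-3,1,-3 ; 1243

  a_4 = -1·0 + -3·3 + 1·1 + -3·-1 = -5
  a_5 = -1·-5 + -3·0 + 1·3 + -3·1 = 5
  a_6 = -1·5 + -3·-5 + 1·0 + -3·3 = 1
  a_7 = -1·1 + -3·5 + 1·-5 + -3·0 = -21
  a_8 = -1·-21 + -3·1 + 1·5 + -3·-5 = 38
  a_9 = -1·38 + -3·-21 + 1·1 + -3·5 = 11
  a_10 = -1·11 + -3·38 + 1·-21 + -3·1 = -149
  a_11 = -1·-149 + -3·11 + 1·38 + -3·-21 = 217
  a_12 = -1·217 + -3·-149 + 1·11 + -3·38 = 127
  a_13 = -1·127 + -3·217 + 1·-149 + -3·11 = -960
  a_14 = -1·-960 + -3·127 + 1·217 + -3·-149 = 1243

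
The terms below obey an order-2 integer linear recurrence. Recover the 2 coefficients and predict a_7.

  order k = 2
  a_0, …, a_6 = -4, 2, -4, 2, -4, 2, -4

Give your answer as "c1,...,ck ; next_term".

0,1 ; 2

  a_2 = 0·2 + 1·-4 = -4
  a_3 = 0·-4 + 1·2 = 2
  a_4 = 0·2 + 1·-4 = -4
  a_5 = 0·-4 + 1·2 = 2
  a_6 = 0·2 + 1·-4 = -4
  a_7 = 0·-4 + 1·2 = 2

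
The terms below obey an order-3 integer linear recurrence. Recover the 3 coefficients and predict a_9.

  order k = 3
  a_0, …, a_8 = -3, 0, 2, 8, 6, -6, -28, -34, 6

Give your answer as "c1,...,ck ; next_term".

1,-1,-2 ; 96

  a_3 = 1·2 + -1·0 + -2·-3 = 8
  a_4 = 1·8 + -1·2 + -2·0 = 6
  a_5 = 1·6 + -1·8 + -2·2 = -6
  a_6 = 1·-6 + -1·6 + -2·8 = -28
  a_7 = 1·-28 + -1·-6 + -2·6 = -34
  a_8 = 1·-34 + -1·-28 + -2·-6 = 6
  a_9 = 1·6 + -1·-34 + -2·-28 = 96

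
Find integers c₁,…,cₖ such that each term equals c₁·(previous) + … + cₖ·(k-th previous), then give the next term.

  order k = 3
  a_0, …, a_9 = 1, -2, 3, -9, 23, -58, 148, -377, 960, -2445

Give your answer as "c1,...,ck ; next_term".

-2,1,-1 ; 6227

  a_3 = -2·3 + 1·-2 + -1·1 = -9
  a_4 = -2·-9 + 1·3 + -1·-2 = 23
  a_5 = -2·23 + 1·-9 + -1·3 = -58
  a_6 = -2·-58 + 1·23 + -1·-9 = 148
  a_7 = -2·148 + 1·-58 + -1·23 = -377
  a_8 = -2·-377 + 1·148 + -1·-58 = 960
  a_9 = -2·960 + 1·-377 + -1·148 = -2445
  a_10 = -2·-2445 + 1·960 + -1·-377 = 6227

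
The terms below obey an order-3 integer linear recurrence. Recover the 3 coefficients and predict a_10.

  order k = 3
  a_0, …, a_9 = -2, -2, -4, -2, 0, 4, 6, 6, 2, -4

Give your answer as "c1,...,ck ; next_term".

  a_3 = 1·-4 + 0·-2 + -1·-2 = -2
  a_4 = 1·-2 + 0·-4 + -1·-2 = 0
  a_5 = 1·0 + 0·-2 + -1·-4 = 4
  a_6 = 1·4 + 0·0 + -1·-2 = 6
  a_7 = 1·6 + 0·4 + -1·0 = 6
  a_8 = 1·6 + 0·6 + -1·4 = 2
  a_9 = 1·2 + 0·6 + -1·6 = -4
  a_10 = 1·-4 + 0·2 + -1·6 = -10

1,0,-1 ; -10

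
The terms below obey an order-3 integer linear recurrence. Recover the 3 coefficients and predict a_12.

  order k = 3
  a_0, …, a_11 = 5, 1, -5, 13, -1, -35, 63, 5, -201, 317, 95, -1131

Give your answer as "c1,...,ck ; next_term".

-1,-2,2 ; 1575

  a_3 = -1·-5 + -2·1 + 2·5 = 13
  a_4 = -1·13 + -2·-5 + 2·1 = -1
  a_5 = -1·-1 + -2·13 + 2·-5 = -35
  a_6 = -1·-35 + -2·-1 + 2·13 = 63
  a_7 = -1·63 + -2·-35 + 2·-1 = 5
  a_8 = -1·5 + -2·63 + 2·-35 = -201
  a_9 = -1·-201 + -2·5 + 2·63 = 317
  a_10 = -1·317 + -2·-201 + 2·5 = 95
  a_11 = -1·95 + -2·317 + 2·-201 = -1131
  a_12 = -1·-1131 + -2·95 + 2·317 = 1575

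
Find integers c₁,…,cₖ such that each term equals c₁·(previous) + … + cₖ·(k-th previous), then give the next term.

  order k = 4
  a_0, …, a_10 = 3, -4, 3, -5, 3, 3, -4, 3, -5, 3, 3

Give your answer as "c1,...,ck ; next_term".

-1,-1,-1,-1 ; -4

  a_4 = -1·-5 + -1·3 + -1·-4 + -1·3 = 3
  a_5 = -1·3 + -1·-5 + -1·3 + -1·-4 = 3
  a_6 = -1·3 + -1·3 + -1·-5 + -1·3 = -4
  a_7 = -1·-4 + -1·3 + -1·3 + -1·-5 = 3
  a_8 = -1·3 + -1·-4 + -1·3 + -1·3 = -5
  a_9 = -1·-5 + -1·3 + -1·-4 + -1·3 = 3
  a_10 = -1·3 + -1·-5 + -1·3 + -1·-4 = 3
  a_11 = -1·3 + -1·3 + -1·-5 + -1·3 = -4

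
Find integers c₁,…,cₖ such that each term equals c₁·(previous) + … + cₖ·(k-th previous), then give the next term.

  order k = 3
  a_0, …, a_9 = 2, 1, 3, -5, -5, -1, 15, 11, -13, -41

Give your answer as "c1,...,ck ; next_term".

0,-1,-2 ; -9

  a_3 = 0·3 + -1·1 + -2·2 = -5
  a_4 = 0·-5 + -1·3 + -2·1 = -5
  a_5 = 0·-5 + -1·-5 + -2·3 = -1
  a_6 = 0·-1 + -1·-5 + -2·-5 = 15
  a_7 = 0·15 + -1·-1 + -2·-5 = 11
  a_8 = 0·11 + -1·15 + -2·-1 = -13
  a_9 = 0·-13 + -1·11 + -2·15 = -41
  a_10 = 0·-41 + -1·-13 + -2·11 = -9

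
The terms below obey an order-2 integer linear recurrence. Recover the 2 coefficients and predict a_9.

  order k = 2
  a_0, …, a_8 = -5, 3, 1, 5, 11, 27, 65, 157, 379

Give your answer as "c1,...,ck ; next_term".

2,1 ; 915

  a_2 = 2·3 + 1·-5 = 1
  a_3 = 2·1 + 1·3 = 5
  a_4 = 2·5 + 1·1 = 11
  a_5 = 2·11 + 1·5 = 27
  a_6 = 2·27 + 1·11 = 65
  a_7 = 2·65 + 1·27 = 157
  a_8 = 2·157 + 1·65 = 379
  a_9 = 2·379 + 1·157 = 915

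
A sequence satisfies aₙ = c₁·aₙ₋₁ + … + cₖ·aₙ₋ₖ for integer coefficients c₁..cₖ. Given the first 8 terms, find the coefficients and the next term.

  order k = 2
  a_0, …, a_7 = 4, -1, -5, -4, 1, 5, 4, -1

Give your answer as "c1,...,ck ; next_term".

  a_2 = 1·-1 + -1·4 = -5
  a_3 = 1·-5 + -1·-1 = -4
  a_4 = 1·-4 + -1·-5 = 1
  a_5 = 1·1 + -1·-4 = 5
  a_6 = 1·5 + -1·1 = 4
  a_7 = 1·4 + -1·5 = -1
  a_8 = 1·-1 + -1·4 = -5

1,-1 ; -5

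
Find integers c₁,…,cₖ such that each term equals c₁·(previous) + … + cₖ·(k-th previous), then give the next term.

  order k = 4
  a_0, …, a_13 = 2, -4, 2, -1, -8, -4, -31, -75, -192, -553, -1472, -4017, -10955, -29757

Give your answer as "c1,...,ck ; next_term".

2,2,1,-3 ; -81025

  a_4 = 2·-1 + 2·2 + 1·-4 + -3·2 = -8
  a_5 = 2·-8 + 2·-1 + 1·2 + -3·-4 = -4
  a_6 = 2·-4 + 2·-8 + 1·-1 + -3·2 = -31
  a_7 = 2·-31 + 2·-4 + 1·-8 + -3·-1 = -75
  a_8 = 2·-75 + 2·-31 + 1·-4 + -3·-8 = -192
  a_9 = 2·-192 + 2·-75 + 1·-31 + -3·-4 = -553
  a_10 = 2·-553 + 2·-192 + 1·-75 + -3·-31 = -1472
  a_11 = 2·-1472 + 2·-553 + 1·-192 + -3·-75 = -4017
  a_12 = 2·-4017 + 2·-1472 + 1·-553 + -3·-192 = -10955
  a_13 = 2·-10955 + 2·-4017 + 1·-1472 + -3·-553 = -29757
  a_14 = 2·-29757 + 2·-10955 + 1·-4017 + -3·-1472 = -81025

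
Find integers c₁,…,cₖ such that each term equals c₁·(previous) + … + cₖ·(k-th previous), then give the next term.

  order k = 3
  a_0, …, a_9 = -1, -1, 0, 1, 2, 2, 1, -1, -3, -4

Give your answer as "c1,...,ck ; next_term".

1,0,-1 ; -3

  a_3 = 1·0 + 0·-1 + -1·-1 = 1
  a_4 = 1·1 + 0·0 + -1·-1 = 2
  a_5 = 1·2 + 0·1 + -1·0 = 2
  a_6 = 1·2 + 0·2 + -1·1 = 1
  a_7 = 1·1 + 0·2 + -1·2 = -1
  a_8 = 1·-1 + 0·1 + -1·2 = -3
  a_9 = 1·-3 + 0·-1 + -1·1 = -4
  a_10 = 1·-4 + 0·-3 + -1·-1 = -3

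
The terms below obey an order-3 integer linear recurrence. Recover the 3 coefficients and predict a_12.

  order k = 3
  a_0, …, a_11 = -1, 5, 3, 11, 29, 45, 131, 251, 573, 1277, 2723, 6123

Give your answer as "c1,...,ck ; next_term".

  a_3 = 0·3 + 3·5 + 4·-1 = 11
  a_4 = 0·11 + 3·3 + 4·5 = 29
  a_5 = 0·29 + 3·11 + 4·3 = 45
  a_6 = 0·45 + 3·29 + 4·11 = 131
  a_7 = 0·131 + 3·45 + 4·29 = 251
  a_8 = 0·251 + 3·131 + 4·45 = 573
  a_9 = 0·573 + 3·251 + 4·131 = 1277
  a_10 = 0·1277 + 3·573 + 4·251 = 2723
  a_11 = 0·2723 + 3·1277 + 4·573 = 6123
  a_12 = 0·6123 + 3·2723 + 4·1277 = 13277

0,3,4 ; 13277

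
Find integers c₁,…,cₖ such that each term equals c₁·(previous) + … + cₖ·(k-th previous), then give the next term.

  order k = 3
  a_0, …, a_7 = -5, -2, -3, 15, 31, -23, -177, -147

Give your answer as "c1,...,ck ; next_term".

1,-4,-2 ; 607

  a_3 = 1·-3 + -4·-2 + -2·-5 = 15
  a_4 = 1·15 + -4·-3 + -2·-2 = 31
  a_5 = 1·31 + -4·15 + -2·-3 = -23
  a_6 = 1·-23 + -4·31 + -2·15 = -177
  a_7 = 1·-177 + -4·-23 + -2·31 = -147
  a_8 = 1·-147 + -4·-177 + -2·-23 = 607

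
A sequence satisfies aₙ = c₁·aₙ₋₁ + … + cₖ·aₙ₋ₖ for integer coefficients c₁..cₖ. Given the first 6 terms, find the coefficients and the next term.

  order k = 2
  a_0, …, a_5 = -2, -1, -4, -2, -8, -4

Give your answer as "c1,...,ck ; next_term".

  a_2 = 0·-1 + 2·-2 = -4
  a_3 = 0·-4 + 2·-1 = -2
  a_4 = 0·-2 + 2·-4 = -8
  a_5 = 0·-8 + 2·-2 = -4
  a_6 = 0·-4 + 2·-8 = -16

0,2 ; -16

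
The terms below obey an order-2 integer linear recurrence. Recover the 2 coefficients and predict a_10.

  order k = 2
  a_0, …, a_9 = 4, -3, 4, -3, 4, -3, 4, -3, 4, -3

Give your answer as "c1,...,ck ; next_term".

0,1 ; 4

  a_2 = 0·-3 + 1·4 = 4
  a_3 = 0·4 + 1·-3 = -3
  a_4 = 0·-3 + 1·4 = 4
  a_5 = 0·4 + 1·-3 = -3
  a_6 = 0·-3 + 1·4 = 4
  a_7 = 0·4 + 1·-3 = -3
  a_8 = 0·-3 + 1·4 = 4
  a_9 = 0·4 + 1·-3 = -3
  a_10 = 0·-3 + 1·4 = 4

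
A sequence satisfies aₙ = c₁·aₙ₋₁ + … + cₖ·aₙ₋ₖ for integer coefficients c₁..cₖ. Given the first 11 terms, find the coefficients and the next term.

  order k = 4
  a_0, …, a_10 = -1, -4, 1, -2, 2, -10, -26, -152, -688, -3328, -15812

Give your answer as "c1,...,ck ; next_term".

  a_4 = 4·-2 + 4·1 + -2·-4 + 2·-1 = 2
  a_5 = 4·2 + 4·-2 + -2·1 + 2·-4 = -10
  a_6 = 4·-10 + 4·2 + -2·-2 + 2·1 = -26
  a_7 = 4·-26 + 4·-10 + -2·2 + 2·-2 = -152
  a_8 = 4·-152 + 4·-26 + -2·-10 + 2·2 = -688
  a_9 = 4·-688 + 4·-152 + -2·-26 + 2·-10 = -3328
  a_10 = 4·-3328 + 4·-688 + -2·-152 + 2·-26 = -15812
  a_11 = 4·-15812 + 4·-3328 + -2·-688 + 2·-152 = -75488

4,4,-2,2 ; -75488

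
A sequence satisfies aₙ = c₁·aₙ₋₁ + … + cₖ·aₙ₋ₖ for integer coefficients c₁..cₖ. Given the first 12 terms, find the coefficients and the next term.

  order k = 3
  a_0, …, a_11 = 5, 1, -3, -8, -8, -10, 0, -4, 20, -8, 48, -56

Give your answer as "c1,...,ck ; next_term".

  a_3 = 0·-3 + 2·1 + -2·5 = -8
  a_4 = 0·-8 + 2·-3 + -2·1 = -8
  a_5 = 0·-8 + 2·-8 + -2·-3 = -10
  a_6 = 0·-10 + 2·-8 + -2·-8 = 0
  a_7 = 0·0 + 2·-10 + -2·-8 = -4
  a_8 = 0·-4 + 2·0 + -2·-10 = 20
  a_9 = 0·20 + 2·-4 + -2·0 = -8
  a_10 = 0·-8 + 2·20 + -2·-4 = 48
  a_11 = 0·48 + 2·-8 + -2·20 = -56
  a_12 = 0·-56 + 2·48 + -2·-8 = 112

0,2,-2 ; 112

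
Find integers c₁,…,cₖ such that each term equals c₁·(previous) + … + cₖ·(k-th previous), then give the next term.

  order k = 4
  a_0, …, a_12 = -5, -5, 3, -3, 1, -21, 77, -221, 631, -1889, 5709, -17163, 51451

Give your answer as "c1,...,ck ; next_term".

-3,-1,-2,3 ; -154275

  a_4 = -3·-3 + -1·3 + -2·-5 + 3·-5 = 1
  a_5 = -3·1 + -1·-3 + -2·3 + 3·-5 = -21
  a_6 = -3·-21 + -1·1 + -2·-3 + 3·3 = 77
  a_7 = -3·77 + -1·-21 + -2·1 + 3·-3 = -221
  a_8 = -3·-221 + -1·77 + -2·-21 + 3·1 = 631
  a_9 = -3·631 + -1·-221 + -2·77 + 3·-21 = -1889
  a_10 = -3·-1889 + -1·631 + -2·-221 + 3·77 = 5709
  a_11 = -3·5709 + -1·-1889 + -2·631 + 3·-221 = -17163
  a_12 = -3·-17163 + -1·5709 + -2·-1889 + 3·631 = 51451
  a_13 = -3·51451 + -1·-17163 + -2·5709 + 3·-1889 = -154275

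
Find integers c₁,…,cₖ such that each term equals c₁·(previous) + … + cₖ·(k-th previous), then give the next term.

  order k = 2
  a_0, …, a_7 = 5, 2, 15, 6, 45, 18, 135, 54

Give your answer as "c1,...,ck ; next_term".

  a_2 = 0·2 + 3·5 = 15
  a_3 = 0·15 + 3·2 = 6
  a_4 = 0·6 + 3·15 = 45
  a_5 = 0·45 + 3·6 = 18
  a_6 = 0·18 + 3·45 = 135
  a_7 = 0·135 + 3·18 = 54
  a_8 = 0·54 + 3·135 = 405

0,3 ; 405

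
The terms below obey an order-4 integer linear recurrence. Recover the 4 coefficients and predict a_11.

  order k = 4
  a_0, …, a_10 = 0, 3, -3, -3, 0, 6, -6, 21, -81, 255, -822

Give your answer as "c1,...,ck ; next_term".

-3,0,-3,-1 ; 2688

  a_4 = -3·-3 + 0·-3 + -3·3 + -1·0 = 0
  a_5 = -3·0 + 0·-3 + -3·-3 + -1·3 = 6
  a_6 = -3·6 + 0·0 + -3·-3 + -1·-3 = -6
  a_7 = -3·-6 + 0·6 + -3·0 + -1·-3 = 21
  a_8 = -3·21 + 0·-6 + -3·6 + -1·0 = -81
  a_9 = -3·-81 + 0·21 + -3·-6 + -1·6 = 255
  a_10 = -3·255 + 0·-81 + -3·21 + -1·-6 = -822
  a_11 = -3·-822 + 0·255 + -3·-81 + -1·21 = 2688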